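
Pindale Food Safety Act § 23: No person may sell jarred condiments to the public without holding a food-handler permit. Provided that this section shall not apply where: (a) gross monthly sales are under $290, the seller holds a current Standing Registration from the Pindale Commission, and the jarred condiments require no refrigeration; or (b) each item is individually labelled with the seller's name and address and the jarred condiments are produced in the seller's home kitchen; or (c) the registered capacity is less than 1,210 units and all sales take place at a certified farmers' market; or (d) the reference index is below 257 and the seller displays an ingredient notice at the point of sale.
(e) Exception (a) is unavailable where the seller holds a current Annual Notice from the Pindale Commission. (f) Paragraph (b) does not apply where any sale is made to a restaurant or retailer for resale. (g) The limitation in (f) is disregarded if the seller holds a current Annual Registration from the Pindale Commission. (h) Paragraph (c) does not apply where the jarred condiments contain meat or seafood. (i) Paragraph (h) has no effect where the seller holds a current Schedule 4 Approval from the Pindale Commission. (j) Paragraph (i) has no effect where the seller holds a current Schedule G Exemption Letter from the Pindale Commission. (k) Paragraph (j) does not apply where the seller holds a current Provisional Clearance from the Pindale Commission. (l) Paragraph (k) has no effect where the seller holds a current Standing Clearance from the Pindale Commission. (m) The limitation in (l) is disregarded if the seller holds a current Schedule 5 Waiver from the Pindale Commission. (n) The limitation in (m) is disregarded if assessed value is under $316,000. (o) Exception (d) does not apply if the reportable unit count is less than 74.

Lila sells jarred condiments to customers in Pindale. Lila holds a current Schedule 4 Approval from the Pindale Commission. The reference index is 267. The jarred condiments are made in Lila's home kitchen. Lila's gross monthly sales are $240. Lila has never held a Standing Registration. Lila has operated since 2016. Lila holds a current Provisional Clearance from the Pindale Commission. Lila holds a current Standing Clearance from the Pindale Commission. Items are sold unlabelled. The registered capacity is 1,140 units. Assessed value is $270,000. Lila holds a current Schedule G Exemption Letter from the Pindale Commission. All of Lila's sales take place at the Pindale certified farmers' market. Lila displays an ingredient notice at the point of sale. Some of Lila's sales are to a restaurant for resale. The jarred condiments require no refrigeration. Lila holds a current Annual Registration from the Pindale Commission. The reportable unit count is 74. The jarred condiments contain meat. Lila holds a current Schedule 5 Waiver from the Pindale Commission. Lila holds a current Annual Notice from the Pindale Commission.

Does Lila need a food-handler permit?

Yes — Lila must hold a food-handler permit.

Exception (a) fails — there is no Standing Registration in force.
Exception (b) fails — items are sold unlabelled.
Exception (c) is satisfied on its face — the registered capacity is 1,140 units, less than the 1,210 units limit; all sales are at a certified farmers' market. Turning to paragraphs (h)–(n): (h) operates against (c): the jarred condiments contain meat. (i) applies (a current Schedule 4 Approval is held), but is itself disapplied by (j): (j) applies — a current Schedule G Exemption Letter is held. (k) would limit (j) — a current Provisional Clearance is held — but (l) sets (k) aside: (l) operates against (k): a current Standing Clearance is held. (m) would limit (l) — a current Schedule 5 Waiver is held — but (n) sets (m) aside: (n) operates — assessed value is $270,000, under the $316,000 limit. So (c) is unavailable.
Exception (d) fails — the reference index is 267, not below 257.
No exception applies. The general rule governs.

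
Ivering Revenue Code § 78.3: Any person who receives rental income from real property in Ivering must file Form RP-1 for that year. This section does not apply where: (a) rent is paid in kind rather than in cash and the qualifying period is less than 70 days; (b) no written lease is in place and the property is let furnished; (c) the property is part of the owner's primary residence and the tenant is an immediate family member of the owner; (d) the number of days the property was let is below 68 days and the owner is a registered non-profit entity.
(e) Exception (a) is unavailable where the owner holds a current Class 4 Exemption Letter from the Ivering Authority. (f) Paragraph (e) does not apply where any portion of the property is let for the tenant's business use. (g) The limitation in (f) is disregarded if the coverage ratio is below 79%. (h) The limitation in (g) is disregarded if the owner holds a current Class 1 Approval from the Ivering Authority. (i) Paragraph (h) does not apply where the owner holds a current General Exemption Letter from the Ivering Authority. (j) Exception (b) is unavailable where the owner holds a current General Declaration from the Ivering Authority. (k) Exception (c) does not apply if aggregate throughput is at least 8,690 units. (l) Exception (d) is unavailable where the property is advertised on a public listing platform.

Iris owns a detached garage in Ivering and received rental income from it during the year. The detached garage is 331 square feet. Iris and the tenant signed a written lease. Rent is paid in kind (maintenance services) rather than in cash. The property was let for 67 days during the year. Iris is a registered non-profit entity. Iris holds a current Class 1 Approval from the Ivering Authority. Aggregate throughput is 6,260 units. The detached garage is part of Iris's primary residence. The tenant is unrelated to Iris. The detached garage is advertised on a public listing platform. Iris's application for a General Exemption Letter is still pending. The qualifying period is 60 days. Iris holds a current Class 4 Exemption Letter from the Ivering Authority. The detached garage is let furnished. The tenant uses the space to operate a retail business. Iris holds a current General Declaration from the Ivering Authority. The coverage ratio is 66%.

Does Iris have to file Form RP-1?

Exception (a): rent is paid in kind; the qualifying period is 60 days, less than the 70 days limit — every condition holds. Under paragraphs (e)–(i): (e) would limit (a) — a current Class 4 Exemption Letter is held — but (f) sets (e) aside: (f) operates — the space is let for business use. (g) would limit (f) — the coverage ratio is 66%, below the 79% limit — but (h) sets (g) aside: (h) operates against (g): a current Class 1 Approval is held. (i), which would lift (h), is not engaged — there is no General Exemption Letter in force. (a) remains available.
Exception (b) fails — a written lease is in place.
Exception (c) does not apply: the tenant is unrelated to the owner.
Exception (d)'s conditions are all satisfied: the number of days the property was let is 67 days, below the 68 days limit; Iris is a registered non-profit. But: (l) applies — the property is publicly advertised. (d) is therefore removed.

No — exception (a) applies; Iris is not required to file Form RP-1.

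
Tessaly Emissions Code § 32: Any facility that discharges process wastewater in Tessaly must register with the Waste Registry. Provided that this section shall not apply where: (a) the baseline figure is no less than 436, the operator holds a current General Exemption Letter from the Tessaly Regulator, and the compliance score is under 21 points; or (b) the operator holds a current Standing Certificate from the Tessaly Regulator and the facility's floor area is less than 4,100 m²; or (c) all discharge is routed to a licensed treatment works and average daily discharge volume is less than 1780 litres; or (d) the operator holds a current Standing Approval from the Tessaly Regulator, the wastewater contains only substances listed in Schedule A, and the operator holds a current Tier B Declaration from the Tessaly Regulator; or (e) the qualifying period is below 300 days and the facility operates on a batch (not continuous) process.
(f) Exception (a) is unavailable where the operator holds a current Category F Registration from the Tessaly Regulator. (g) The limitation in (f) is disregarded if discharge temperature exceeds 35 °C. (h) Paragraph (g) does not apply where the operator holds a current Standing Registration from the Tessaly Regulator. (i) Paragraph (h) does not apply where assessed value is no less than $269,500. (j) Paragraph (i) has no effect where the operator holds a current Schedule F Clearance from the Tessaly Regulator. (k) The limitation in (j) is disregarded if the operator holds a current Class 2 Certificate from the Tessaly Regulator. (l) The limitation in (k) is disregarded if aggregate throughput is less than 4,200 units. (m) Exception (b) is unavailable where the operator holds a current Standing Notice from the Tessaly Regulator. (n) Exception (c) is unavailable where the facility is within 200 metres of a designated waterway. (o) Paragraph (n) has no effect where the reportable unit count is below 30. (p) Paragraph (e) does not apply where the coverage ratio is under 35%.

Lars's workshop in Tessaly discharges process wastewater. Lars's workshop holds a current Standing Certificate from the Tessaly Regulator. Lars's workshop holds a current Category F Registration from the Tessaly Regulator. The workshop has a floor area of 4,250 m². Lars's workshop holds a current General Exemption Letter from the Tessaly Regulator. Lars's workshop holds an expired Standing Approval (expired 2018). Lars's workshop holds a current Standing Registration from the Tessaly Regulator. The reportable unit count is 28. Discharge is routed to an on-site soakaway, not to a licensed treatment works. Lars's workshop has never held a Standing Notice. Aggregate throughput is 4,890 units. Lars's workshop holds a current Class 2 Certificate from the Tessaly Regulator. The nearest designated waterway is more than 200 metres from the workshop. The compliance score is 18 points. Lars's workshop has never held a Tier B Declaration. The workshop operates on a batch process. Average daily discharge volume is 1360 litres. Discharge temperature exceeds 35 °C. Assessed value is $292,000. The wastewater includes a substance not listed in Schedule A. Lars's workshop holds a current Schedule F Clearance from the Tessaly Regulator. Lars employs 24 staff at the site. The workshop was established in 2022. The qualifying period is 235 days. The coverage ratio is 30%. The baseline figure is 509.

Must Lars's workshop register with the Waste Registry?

No — exception (a) applies; Lars's workshop is not required to register with the Waste Registry.

Exception (a)'s conditions are all satisfied: the baseline figure is 509, meeting the 436 threshold; a current General Exemption Letter is held; the compliance score is 18 points, under the 21 points limit. As to paragraphs (f)–(l): (f) would limit (a) — a current Category F Registration is held — but (g) sets (f) aside: (g) applies — discharge temperature exceeds 35 °C. (h) would limit (g) — a current Standing Registration is held — but (i) sets (h) aside: (i) operates — assessed value is $292,000, meeting the $269,500 threshold. (j) applies (a current Schedule F Clearance is held), but is overridden by (k): (k) operates against (j): a current Class 2 Certificate is held. (l), which would lift (k), is not triggered — aggregate throughput is 4,890 units, not less than 4,200 units. So (a) applies.
Exception (b) does not apply: the facility's floor area is 4,250 m², not less than 4,100 m².
Exception (c) fails — discharge is not routed to a licensed treatment works.
Exception (d) requires that the operator holds a current Standing Approval from the Tessaly Regulator; but no current Standing Approval is held, so (d) is unavailable.
Exception (e): the qualifying period is 235 days, below the 300 days limit; the facility operates on a batch process — every condition holds. But: (p) operates against (e): the coverage ratio is 30%, under the 35% limit. Exception (e) does not apply.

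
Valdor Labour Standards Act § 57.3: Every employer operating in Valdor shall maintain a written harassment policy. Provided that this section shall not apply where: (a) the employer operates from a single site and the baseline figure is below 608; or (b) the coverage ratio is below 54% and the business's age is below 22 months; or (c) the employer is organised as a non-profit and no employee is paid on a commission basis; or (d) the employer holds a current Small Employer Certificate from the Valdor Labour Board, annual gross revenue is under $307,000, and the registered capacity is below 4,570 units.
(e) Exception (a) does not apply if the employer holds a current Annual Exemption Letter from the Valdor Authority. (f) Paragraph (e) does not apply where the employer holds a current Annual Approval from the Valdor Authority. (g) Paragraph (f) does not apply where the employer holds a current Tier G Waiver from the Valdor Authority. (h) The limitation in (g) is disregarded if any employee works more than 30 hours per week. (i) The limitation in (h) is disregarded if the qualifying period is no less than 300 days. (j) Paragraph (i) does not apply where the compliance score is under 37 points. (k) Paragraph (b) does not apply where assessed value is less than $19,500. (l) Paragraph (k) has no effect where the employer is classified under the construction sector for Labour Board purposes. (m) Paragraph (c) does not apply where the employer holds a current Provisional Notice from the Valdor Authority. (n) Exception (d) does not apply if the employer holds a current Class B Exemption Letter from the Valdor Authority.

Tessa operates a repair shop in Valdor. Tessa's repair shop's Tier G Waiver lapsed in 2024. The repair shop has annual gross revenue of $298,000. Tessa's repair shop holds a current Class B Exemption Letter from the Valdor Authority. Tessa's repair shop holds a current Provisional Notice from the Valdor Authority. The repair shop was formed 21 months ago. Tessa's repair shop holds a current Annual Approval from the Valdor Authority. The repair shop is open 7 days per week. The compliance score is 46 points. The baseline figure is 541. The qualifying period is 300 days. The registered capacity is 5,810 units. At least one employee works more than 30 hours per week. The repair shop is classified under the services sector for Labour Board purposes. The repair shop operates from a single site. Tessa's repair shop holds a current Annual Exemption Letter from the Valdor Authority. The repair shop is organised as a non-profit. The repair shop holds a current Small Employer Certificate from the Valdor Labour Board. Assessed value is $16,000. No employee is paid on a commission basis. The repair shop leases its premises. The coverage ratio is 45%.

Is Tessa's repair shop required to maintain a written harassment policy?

No — exception (a) applies; Tessa's repair shop is not required to maintain a written harassment policy.

All of (a)'s requirements are met (the employer operates from a single site; the baseline figure is 541, below the 608 limit). Applying paragraphs (e)–(j): (e) operates (a current Annual Exemption Letter is held), but yields to (f): (f) operates against (e): a current Annual Approval is held. (g) is not engaged (no current Tier G Waiver is held), so (f) stands. (a) remains available.
Exception (b): the coverage ratio is 45%, below the 54% limit; the business's age is 21 months, below the 22 months limit — every condition holds. But applying paragraphs (k)–(l): (k) operates against (b): assessed value is $16,000, less than the $19,500 limit. (l), which would lift (k), is not engaged — the repair shop is classified under the services sector. Exception (b) does not apply.
Exception (c)'s conditions are all satisfied: the employer is a non-profit; no employee is paid on commission. But applying paragraph (m): (m) applies — a current Provisional Notice is held. So (c) is unavailable.
Exception (d) fails — the registered capacity is 5,810 units, not below 4,570 units.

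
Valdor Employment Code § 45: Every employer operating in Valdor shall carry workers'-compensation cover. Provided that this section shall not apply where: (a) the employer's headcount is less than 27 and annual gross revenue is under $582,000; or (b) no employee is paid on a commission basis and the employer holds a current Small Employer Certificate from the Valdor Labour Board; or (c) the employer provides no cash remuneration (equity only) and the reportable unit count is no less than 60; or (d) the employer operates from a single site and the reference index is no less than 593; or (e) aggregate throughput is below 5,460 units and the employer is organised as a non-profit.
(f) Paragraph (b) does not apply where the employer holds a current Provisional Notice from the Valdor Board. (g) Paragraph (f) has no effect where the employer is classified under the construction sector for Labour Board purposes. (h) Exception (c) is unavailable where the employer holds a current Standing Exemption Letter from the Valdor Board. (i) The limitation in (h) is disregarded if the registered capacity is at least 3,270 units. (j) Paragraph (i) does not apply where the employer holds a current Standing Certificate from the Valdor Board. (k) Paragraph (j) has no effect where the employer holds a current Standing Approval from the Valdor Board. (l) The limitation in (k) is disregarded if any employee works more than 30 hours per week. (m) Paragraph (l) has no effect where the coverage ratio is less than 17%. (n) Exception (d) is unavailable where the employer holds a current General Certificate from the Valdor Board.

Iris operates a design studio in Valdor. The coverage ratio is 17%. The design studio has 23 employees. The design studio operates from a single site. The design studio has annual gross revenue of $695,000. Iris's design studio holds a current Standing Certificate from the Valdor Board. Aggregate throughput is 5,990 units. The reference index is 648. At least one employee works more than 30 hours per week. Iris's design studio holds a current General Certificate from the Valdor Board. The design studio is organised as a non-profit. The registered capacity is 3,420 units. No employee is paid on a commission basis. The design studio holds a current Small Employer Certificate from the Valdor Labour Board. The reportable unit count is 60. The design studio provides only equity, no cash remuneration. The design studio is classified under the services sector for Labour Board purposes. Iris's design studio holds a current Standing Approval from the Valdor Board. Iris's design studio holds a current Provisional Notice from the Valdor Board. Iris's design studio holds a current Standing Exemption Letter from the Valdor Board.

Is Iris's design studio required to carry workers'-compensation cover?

Yes — Iris's design studio must carry workers'-compensation cover.

Exception (a) fails — annual gross revenue is $695,000, not under $582,000.
All of (b)'s requirements are met (no employee is paid on commission; a current Small Employer Certificate is held). Turning to paragraphs (f)–(g): (f) operates against (b): a current Provisional Notice is held. (g) is not engaged (the design studio is classified under the services sector), so (f) stands. Exception (b) does not apply.
Exception (c) is satisfied on its face — remuneration is equity-only; the reportable unit count is 60, meeting the 60 threshold. However, paragraphs (h)–(m) must be considered: (h) operates — a current Standing Exemption Letter is held. (i) would limit (h) — the registered capacity is 3,420 units, meeting the 3,270 units threshold — but (j) sets (i) aside: (j) is triggered — a current Standing Certificate is held. (k) would limit (j) — a current Standing Approval is held — but (l) sets (k) aside: (l) operates against (k): at least one employee exceeds 30 hours/week. (m) is inapplicable (the coverage ratio is 17%, not less than 17%), so (l) stands. So (c) is unavailable.
Exception (d) is satisfied on its face — the employer operates from a single site; the reference index is 648, meeting the 593 threshold. But: (n) is triggered — a current General Certificate is held. So (d) is unavailable.
Exception (e) does not apply: aggregate throughput is 5,990 units, not below 5,460 units.
No exception applies. The general rule governs.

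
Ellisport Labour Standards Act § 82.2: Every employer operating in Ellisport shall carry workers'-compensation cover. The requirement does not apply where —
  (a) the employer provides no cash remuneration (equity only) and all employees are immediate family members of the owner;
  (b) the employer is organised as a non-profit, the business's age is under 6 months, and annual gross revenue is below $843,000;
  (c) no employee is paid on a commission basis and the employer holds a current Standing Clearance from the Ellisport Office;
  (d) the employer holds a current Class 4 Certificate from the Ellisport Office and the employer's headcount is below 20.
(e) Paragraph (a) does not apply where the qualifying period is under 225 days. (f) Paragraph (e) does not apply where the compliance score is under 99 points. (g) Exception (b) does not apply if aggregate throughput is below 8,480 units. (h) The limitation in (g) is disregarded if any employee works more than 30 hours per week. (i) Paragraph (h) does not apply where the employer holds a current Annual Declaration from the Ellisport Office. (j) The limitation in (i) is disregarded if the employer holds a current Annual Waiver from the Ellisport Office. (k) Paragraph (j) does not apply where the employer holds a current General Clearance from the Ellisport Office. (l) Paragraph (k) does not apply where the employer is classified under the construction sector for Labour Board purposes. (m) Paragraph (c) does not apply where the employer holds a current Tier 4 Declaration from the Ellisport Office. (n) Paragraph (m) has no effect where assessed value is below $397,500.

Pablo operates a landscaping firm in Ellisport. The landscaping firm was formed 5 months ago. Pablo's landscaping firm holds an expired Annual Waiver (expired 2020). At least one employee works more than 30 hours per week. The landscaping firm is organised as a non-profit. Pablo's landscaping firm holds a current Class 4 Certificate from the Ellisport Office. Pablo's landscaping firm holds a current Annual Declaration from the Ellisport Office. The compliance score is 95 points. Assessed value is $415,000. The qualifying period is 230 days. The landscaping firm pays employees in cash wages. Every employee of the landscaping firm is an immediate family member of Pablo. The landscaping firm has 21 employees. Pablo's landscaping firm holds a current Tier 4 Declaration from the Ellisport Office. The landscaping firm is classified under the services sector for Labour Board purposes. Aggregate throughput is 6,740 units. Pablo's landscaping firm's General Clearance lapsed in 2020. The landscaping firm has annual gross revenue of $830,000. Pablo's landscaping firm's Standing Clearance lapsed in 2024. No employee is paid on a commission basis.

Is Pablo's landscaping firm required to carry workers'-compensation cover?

Yes — Pablo's landscaping firm must carry workers'-compensation cover.

Exception (a) does not apply: employees are paid cash wages.
Exception (b) is satisfied on its face — the employer is a non-profit; the business's age is 5 months, under the 6 months limit; annual gross revenue is $830,000, below the $843,000 limit. But: (g) is triggered — aggregate throughput is 6,740 units, below the 8,480 units limit. (h) is engaged (at least one employee exceeds 30 hours/week), but yields to (i): (i) applies — a current Annual Declaration is held. (j) is not engaged (no current Annual Waiver is held), so (i) stands. Exception (b) does not apply.
Exception (c) does not apply: no current Standing Clearance is held.
Exception (d) fails — the employer's headcount is 21, not below 20.
No exception applies. The general rule governs.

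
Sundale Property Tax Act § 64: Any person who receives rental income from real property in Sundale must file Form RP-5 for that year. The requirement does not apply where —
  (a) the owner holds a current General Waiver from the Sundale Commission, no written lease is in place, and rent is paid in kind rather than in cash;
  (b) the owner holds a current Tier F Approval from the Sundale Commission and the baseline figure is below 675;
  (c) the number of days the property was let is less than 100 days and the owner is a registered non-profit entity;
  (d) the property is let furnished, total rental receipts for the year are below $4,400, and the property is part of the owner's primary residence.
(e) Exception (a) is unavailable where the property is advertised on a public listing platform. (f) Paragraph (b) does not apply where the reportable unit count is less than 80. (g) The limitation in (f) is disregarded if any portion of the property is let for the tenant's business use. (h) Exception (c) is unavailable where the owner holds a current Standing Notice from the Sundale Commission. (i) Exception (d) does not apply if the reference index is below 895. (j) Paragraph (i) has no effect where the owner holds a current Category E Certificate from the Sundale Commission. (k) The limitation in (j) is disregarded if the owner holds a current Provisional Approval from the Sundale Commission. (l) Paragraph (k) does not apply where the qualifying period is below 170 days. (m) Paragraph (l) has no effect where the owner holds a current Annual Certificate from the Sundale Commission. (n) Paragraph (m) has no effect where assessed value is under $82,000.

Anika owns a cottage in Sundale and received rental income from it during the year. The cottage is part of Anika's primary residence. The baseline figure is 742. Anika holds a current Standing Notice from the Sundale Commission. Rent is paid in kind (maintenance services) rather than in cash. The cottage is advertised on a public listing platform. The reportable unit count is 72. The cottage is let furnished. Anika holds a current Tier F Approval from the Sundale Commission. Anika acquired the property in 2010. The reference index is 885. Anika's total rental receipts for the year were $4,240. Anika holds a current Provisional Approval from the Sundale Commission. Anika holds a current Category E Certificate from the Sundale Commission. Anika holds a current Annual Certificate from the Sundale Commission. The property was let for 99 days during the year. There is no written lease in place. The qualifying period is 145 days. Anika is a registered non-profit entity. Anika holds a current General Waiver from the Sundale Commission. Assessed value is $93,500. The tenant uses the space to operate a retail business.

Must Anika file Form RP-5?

All of (a)'s requirements are met (a current General Waiver is held; there is no written lease; rent is paid in kind). Turning to paragraph (e): (e) is engaged — the property is publicly advertised. Exception (a) does not apply.
Exception (b) does not apply: the baseline figure is 742, not below 675.
Exception (c)'s conditions are all satisfied: the number of days the property was let is 99 days, less than the 100 days limit; Anika is a registered non-profit. Turning to paragraph (h): (h) operates against (c): a current Standing Notice is held. (c) is therefore removed.
Exception (d) is satisfied on its face — the property is let furnished; total rental receipts for the year are $4,240, below the $4,400 limit; the cottage is part of the primary residence. But applying paragraphs (i)–(n): (i) operates against (d): the reference index is 885, below the 895 limit. (j) would limit (i) — a current Category E Certificate is held — but (k) sets (j) aside: (k) operates against (j): a current Provisional Approval is held. (l) is triggered (the qualifying period is 145 days, below the 170 days limit), but is set aside by (m): (m) operates — a current Annual Certificate is held. (n), which would lift (m), is not triggered — assessed value is $93,500, not under $82,000. (d) is therefore removed.
No exception is made out. Anika falls within the general rule.

Yes — Anika must file Form RP-5.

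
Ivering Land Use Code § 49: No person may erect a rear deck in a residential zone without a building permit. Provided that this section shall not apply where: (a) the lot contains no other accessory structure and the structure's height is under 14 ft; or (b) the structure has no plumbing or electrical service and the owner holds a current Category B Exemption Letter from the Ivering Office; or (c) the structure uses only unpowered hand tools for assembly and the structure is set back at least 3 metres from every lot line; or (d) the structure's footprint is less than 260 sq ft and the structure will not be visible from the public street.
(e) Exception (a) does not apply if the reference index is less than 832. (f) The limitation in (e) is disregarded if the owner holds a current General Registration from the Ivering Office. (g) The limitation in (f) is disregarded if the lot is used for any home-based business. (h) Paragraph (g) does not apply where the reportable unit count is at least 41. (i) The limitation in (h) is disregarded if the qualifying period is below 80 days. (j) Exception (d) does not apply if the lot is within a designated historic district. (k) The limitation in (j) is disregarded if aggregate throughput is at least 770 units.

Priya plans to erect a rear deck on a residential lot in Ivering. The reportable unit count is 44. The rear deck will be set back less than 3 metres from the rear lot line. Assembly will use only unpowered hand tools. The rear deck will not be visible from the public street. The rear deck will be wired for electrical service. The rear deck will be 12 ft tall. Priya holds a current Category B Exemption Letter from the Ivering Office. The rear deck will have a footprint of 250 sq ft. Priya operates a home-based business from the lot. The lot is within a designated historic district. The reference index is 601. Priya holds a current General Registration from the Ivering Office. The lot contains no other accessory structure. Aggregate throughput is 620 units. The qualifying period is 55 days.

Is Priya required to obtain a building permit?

Exception (a): the lot has no other accessory structure; the structure's height is 12 ft, under the 14 ft limit — every condition holds. However, paragraphs (e)–(i) must be considered: (e) operates against (a): the reference index is 601, less than the 832 limit. (f) would limit (e) — a current General Registration is held — but (g) sets (f) aside: (g) operates against (f): a home-based business operates on the lot. (h) operates (the reportable unit count is 44, meeting the 41 threshold), but is displaced by (i): (i) applies — the qualifying period is 55 days, below the 80 days limit. So (a) is unavailable.
Exception (b) fails — electrical service is planned.
Exception (c) requires that the structure is set back at least 3 metres from every lot line; but the rear setback is under 3 m, so (c) is unavailable.
Exception (d) is satisfied on its face — the structure's footprint is 250 sq ft, less than the 260 sq ft limit; the structure will not be visible from the street. Turning to paragraphs (j)–(k): (j) operates against (d): the lot is in a historic district. (k) is inapplicable (aggregate throughput is 620 units, short of 770 units), so (j) stands. (d) is therefore removed.
No exception displaces § 49.

Yes — Priya must obtain a building permit.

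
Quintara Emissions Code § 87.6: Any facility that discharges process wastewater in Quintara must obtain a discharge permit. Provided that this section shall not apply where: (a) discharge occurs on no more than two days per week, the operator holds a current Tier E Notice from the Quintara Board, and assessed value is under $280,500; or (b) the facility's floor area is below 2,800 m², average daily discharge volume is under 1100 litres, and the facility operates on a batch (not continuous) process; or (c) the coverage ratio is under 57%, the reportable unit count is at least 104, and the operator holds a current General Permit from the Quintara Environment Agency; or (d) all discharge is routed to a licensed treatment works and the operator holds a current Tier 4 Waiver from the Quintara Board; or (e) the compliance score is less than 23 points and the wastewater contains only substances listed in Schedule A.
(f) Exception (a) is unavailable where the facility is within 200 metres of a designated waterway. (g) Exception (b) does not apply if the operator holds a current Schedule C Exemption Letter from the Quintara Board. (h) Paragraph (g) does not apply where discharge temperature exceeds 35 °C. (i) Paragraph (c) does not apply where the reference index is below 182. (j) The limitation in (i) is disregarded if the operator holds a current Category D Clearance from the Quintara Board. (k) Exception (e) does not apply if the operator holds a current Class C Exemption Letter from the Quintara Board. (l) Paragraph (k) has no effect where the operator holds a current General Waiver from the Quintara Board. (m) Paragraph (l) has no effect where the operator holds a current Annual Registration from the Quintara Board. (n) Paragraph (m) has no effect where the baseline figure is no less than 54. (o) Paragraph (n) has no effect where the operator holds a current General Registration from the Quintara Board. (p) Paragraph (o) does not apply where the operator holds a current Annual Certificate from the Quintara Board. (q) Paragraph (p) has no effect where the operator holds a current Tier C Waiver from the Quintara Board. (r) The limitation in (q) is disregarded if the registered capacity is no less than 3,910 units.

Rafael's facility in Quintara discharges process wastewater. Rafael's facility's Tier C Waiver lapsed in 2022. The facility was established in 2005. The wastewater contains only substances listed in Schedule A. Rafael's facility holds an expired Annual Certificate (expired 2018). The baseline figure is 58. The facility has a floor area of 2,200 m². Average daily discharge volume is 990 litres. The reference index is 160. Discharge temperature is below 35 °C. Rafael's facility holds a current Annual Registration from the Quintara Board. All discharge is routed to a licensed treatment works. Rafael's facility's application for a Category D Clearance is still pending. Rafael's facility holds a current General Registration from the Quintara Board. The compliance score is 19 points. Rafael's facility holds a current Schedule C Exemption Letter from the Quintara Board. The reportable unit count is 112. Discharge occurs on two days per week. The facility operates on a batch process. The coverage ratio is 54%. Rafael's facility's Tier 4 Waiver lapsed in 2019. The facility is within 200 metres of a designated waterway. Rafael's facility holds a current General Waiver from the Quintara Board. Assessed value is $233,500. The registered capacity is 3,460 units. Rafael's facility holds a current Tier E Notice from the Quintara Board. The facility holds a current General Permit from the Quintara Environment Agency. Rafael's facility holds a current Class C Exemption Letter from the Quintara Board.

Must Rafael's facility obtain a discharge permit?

Yes — Rafael's facility must obtain a discharge permit.

Exception (a)'s conditions are all satisfied: discharge occurs on no more than two days per week; a current Tier E Notice is held; assessed value is $233,500, under the $280,500 limit. Turning to paragraph (f): (f) operates against (a): the facility is within 200 m of a designated waterway. So (a) is unavailable.
All of (b)'s requirements are met (the facility's floor area is 2,200 m², below the 2,800 m² limit; average daily discharge volume is 990 litres, under the 1100 litres limit; the facility operates on a batch process). But: (g) is engaged — a current Schedule C Exemption Letter is held. (h), which would lift (g), is not triggered — discharge temperature is below 35 °C. Exception (b) does not apply.
Exception (c)'s conditions are all satisfied: the coverage ratio is 54%, under the 57% limit; the reportable unit count is 112, meeting the 104 threshold; a current General Permit is held. Turning to paragraphs (i)–(j): (i) operates against (c): the reference index is 160, below the 182 limit. (j), which would lift (i), is not triggered — there is no Category D Clearance in force. So (c) is unavailable.
Exception (d) fails — there is no Tier 4 Waiver in force.
Exception (e) is satisfied on its face — the compliance score is 19 points, less than the 23 points limit; the wastewater is Schedule-A-only. But: (k) is triggered — a current Class C Exemption Letter is held. (l) would limit (k) — a current General Waiver is held — but (m) sets (l) aside: (m) is triggered — a current Annual Registration is held. (n) would limit (m) — the baseline figure is 58, meeting the 54 threshold — but (o) sets (n) aside: (o) operates — a current General Registration is held. (p) does not operate here (there is no Annual Certificate in force), so (o) stands. Exception (e) does not apply.
None of the exceptions is available; § 87.6 applies in full.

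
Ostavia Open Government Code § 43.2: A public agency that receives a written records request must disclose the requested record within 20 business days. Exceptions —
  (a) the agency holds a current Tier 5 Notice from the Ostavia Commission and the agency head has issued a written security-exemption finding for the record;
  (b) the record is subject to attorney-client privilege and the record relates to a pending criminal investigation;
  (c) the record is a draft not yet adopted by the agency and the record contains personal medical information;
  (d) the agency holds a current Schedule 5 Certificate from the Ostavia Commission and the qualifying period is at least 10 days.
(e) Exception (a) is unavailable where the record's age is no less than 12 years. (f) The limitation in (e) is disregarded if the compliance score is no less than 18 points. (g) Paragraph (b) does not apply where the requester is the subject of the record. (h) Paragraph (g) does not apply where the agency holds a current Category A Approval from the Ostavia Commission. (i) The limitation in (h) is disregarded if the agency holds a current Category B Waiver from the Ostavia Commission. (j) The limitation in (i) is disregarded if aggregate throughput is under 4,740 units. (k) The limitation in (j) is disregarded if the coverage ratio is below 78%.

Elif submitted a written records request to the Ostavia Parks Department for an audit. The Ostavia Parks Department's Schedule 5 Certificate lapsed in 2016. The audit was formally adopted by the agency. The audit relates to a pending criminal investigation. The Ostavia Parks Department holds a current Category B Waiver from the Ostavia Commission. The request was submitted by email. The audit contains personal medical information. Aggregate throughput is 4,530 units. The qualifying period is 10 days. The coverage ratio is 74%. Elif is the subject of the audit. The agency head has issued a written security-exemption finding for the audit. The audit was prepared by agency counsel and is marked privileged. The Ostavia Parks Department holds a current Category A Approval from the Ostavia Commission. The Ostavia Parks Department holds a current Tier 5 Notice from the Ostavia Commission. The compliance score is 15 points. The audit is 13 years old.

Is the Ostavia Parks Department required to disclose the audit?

All of (a)'s requirements are met (a current Tier 5 Notice is held; a written security-exemption finding has been issued). But: (e) applies — the record's age is 13 years, meeting the 12 years threshold. (f), which would lift (e), is not engaged — the compliance score is 15 points, short of 18 points. So (a) is unavailable.
Exception (b) is satisfied on its face — the audit is privileged; the audit relates to a pending investigation. But: (g) applies — Elif is the subject of the audit. (h) would limit (g) — a current Category A Approval is held — but (i) sets (h) aside: (i) operates against (h): a current Category B Waiver is held. (j) would limit (i) — aggregate throughput is 4,530 units, under the 4,740 units limit — but (k) sets (j) aside: (k) operates against (j): the coverage ratio is 74%, below the 78% limit. Exception (b) does not apply.
Exception (c) requires that the record is a draft not yet adopted by the agency; but the audit has been formally adopted, so (c) is unavailable.
Exception (d) does not apply: there is no Schedule 5 Certificate in force.
No exception is made out. the Ostavia Parks Department falls within the general rule.

Yes — the Ostavia Parks Department must disclose the audit.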